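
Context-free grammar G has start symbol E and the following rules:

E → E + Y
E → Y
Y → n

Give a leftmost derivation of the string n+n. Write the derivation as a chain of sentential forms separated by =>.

E => E+Y => Y+Y => n+Y => n+n

E => E+Y   [E → E + Y]
E+Y => Y+Y   [E → Y]
Y+Y => n+Y   [Y → n]
n+Y => n+n   [Y → n]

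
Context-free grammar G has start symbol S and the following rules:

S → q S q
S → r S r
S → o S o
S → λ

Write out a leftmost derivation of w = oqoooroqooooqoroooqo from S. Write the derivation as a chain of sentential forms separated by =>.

S => oSo => oqSqo => oqoSoqo => oqooSooqo => oqoooSoooqo => oqooorSroooqo => oqoooroSoroooqo => oqoooroqSqoroooqo => oqoooroqoSoqoroooqo => oqoooroqooSooqoroooqo => oqoooroqooooqoroooqo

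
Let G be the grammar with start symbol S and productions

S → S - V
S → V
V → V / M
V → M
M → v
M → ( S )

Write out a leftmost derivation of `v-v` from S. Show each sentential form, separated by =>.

S => S-V => V-V => M-V => v-V => v-M => v-v

S => S-V   [S → S - V]
S-V => V-V   [S → V]
V-V => M-V   [V → M]
M-V => v-V   [M → v]
v-V => v-M   [V → M]
v-M => v-v   [M → v]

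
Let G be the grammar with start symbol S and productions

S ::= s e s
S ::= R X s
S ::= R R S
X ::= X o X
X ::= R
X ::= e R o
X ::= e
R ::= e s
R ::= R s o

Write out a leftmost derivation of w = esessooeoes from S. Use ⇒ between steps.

S ⇒ RXs ⇒ esXs ⇒ esXoXs ⇒ esRoXs ⇒ esRsooXs ⇒ esessooXs ⇒ esessooXoXs ⇒ esessooeoXs ⇒ esessooeoes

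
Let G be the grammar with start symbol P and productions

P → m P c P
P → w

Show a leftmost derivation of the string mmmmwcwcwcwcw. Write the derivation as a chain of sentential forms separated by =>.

P => mPcP => mmPcPcP => mmmPcPcPcP => mmmmPcPcPcPcP => mmmmwcPcPcPcP => mmmmwcwcPcPcP => mmmmwcwcwcPcP => mmmmwcwcwcwcP => mmmmwcwcwcwcw

P => mPcP   [P → m P c P]
mPcP => mmPcPcP   [P → m P c P]
mmPcPcP => mmmPcPcPcP   [P → m P c P]
mmmPcPcPcP => mmmmPcPcPcPcP   [P → m P c P]
mmmmPcPcPcPcP => mmmmwcPcPcPcP   [P → w]
mmmmwcPcPcPcP => mmmmwcwcPcPcP   [P → w]
mmmmwcwcPcPcP => mmmmwcwcwcPcP   [P → w]
mmmmwcwcwcPcP => mmmmwcwcwcwcP   [P → w]
mmmmwcwcwcwcP => mmmmwcwcwcwcw   [P → w]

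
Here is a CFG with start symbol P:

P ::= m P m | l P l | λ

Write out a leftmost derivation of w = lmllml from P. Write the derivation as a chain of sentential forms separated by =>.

P => lPl => lmPml => lmlPlml => lmllml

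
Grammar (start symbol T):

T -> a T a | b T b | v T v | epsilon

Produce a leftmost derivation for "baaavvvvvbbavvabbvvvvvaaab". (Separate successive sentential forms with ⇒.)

T ⇒ bTb ⇒ baTab ⇒ baaTaab ⇒ baaaTaaab ⇒ baaavTvaaab ⇒ baaavvTvvaaab ⇒ baaavvvTvvvaaab ⇒ baaavvvvTvvvvaaab ⇒ baaavvvvvTvvvvvaaab ⇒ baaavvvvvbTbvvvvvaaab ⇒ baaavvvvvbbTbbvvvvvaaab ⇒ baaavvvvvbbaTabbvvvvvaaab ⇒ baaavvvvvbbavTvabbvvvvvaaab ⇒ baaavvvvvbbavvabbvvvvvaaab

T ⇒ bTb   [T -> b T b]
bTb ⇒ baTab   [T -> a T a]
baTab ⇒ baaTaab   [T -> a T a]
baaTaab ⇒ baaaTaaab   [T -> a T a]
baaaTaaab ⇒ baaavTvaaab   [T -> v T v]
baaavTvaaab ⇒ baaavvTvvaaab   [T -> v T v]
baaavvTvvaaab ⇒ baaavvvTvvvaaab   [T -> v T v]
baaavvvTvvvaaab ⇒ baaavvvvTvvvvaaab   [T -> v T v]
baaavvvvTvvvvaaab ⇒ baaavvvvvTvvvvvaaab   [T -> v T v]
baaavvvvvTvvvvvaaab ⇒ baaavvvvvbTbvvvvvaaab   [T -> b T b]
baaavvvvvbTbvvvvvaaab ⇒ baaavvvvvbbTbbvvvvvaaab   [T -> b T b]
baaavvvvvbbTbbvvvvvaaab ⇒ baaavvvvvbbaTabbvvvvvaaab   [T -> a T a]
baaavvvvvbbaTabbvvvvvaaab ⇒ baaavvvvvbbavTvabbvvvvvaaab   [T -> v T v]
baaavvvvvbbavTvabbvvvvvaaab ⇒ baaavvvvvbbavvabbvvvvvaaab   [T -> epsilon]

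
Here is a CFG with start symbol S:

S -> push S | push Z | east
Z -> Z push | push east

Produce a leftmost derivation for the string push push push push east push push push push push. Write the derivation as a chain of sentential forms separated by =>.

S => push S   [S -> push S]
push S => push push S   [S -> push S]
push push S => push push push Z   [S -> push Z]
push push push Z => push push push Z push   [Z -> Z push]
push push push Z push => push push push Z push push   [Z -> Z push]
push push push Z push push => push push push Z push push push   [Z -> Z push]
push push push Z push push push => push push push Z push push push push   [Z -> Z push]
push push push Z push push push push => push push push Z push push push push push   [Z -> Z push]
push push push Z push push push push push => push push push push east push push push push push   [Z -> push east]

S => push S => push push S => push push push Z => push push push Z push => push push push Z push push => push push push Z push push push => push push push Z push push push push => push push push Z push push push push push => push push push push east push push push push push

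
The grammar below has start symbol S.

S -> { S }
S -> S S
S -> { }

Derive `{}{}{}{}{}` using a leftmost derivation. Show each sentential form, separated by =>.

S => SS   [S -> S S]
SS => SSS   [S -> S S]
SSS => SSSS   [S -> S S]
SSSS => SSSSS   [S -> S S]
SSSSS => {}SSSS   [S -> { }]
{}SSSS => {}{}SSS   [S -> { }]
{}{}SSS => {}{}{}SS   [S -> { }]
{}{}{}SS => {}{}{}{}S   [S -> { }]
{}{}{}{}S => {}{}{}{}{}   [S -> { }]

S => SS => SSS => SSSS => SSSSS => {}SSSS => {}{}SSS => {}{}{}SS => {}{}{}{}S => {}{}{}{}{}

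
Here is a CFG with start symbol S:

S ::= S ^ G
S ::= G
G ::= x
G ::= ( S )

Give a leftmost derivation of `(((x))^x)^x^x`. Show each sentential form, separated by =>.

S => S^G => S^G^G => G^G^G => (S)^G^G => (S^G)^G^G => (G^G)^G^G => ((S)^G)^G^G => ((G)^G)^G^G => (((S))^G)^G^G => (((G))^G)^G^G => (((x))^G)^G^G => (((x))^x)^G^G => (((x))^x)^x^G => (((x))^x)^x^x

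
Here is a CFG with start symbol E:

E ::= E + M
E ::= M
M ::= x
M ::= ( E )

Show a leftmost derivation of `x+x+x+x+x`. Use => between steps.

E=>E+M=>E+M+M=>E+M+M+M=>E+M+M+M+M=>M+M+M+M+M=>x+M+M+M+M=>x+x+M+M+M=>x+x+x+M+M=>x+x+x+x+M=>x+x+x+x+x

E => E+M   [E ::= E + M]
E+M => E+M+M   [E ::= E + M]
E+M+M => E+M+M+M   [E ::= E + M]
E+M+M+M => E+M+M+M+M   [E ::= E + M]
E+M+M+M+M => M+M+M+M+M   [E ::= M]
M+M+M+M+M => x+M+M+M+M   [M ::= x]
x+M+M+M+M => x+x+M+M+M   [M ::= x]
x+x+M+M+M => x+x+x+M+M   [M ::= x]
x+x+x+M+M => x+x+x+x+M   [M ::= x]
x+x+x+x+M => x+x+x+x+x   [M ::= x]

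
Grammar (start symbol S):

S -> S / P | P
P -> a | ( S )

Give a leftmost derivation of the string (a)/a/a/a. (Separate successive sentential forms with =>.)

S => S/P   [S -> S / P]
S/P => S/P/P   [S -> S / P]
S/P/P => S/P/P/P   [S -> S / P]
S/P/P/P => P/P/P/P   [S -> P]
P/P/P/P => (S)/P/P/P   [P -> ( S )]
(S)/P/P/P => (P)/P/P/P   [S -> P]
(P)/P/P/P => (a)/P/P/P   [P -> a]
(a)/P/P/P => (a)/a/P/P   [P -> a]
(a)/a/P/P => (a)/a/a/P   [P -> a]
(a)/a/a/P => (a)/a/a/a   [P -> a]

S => S/P => S/P/P => S/P/P/P => P/P/P/P => (S)/P/P/P => (P)/P/P/P => (a)/P/P/P => (a)/a/P/P => (a)/a/a/P => (a)/a/a/a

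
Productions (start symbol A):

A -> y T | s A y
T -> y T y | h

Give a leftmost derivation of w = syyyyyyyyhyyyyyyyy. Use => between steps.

A => sAy   [A -> s A y]
sAy => syTy   [A -> y T]
syTy => syyTyy   [T -> y T y]
syyTyy => syyyTyyy   [T -> y T y]
syyyTyyy => syyyyTyyyy   [T -> y T y]
syyyyTyyyy => syyyyyTyyyyy   [T -> y T y]
syyyyyTyyyyy => syyyyyyTyyyyyy   [T -> y T y]
syyyyyyTyyyyyy => syyyyyyyTyyyyyyy   [T -> y T y]
syyyyyyyTyyyyyyy => syyyyyyyyTyyyyyyyy   [T -> y T y]
syyyyyyyyTyyyyyyyy => syyyyyyyyhyyyyyyyy   [T -> h]

A=>sAy=>syTy=>syyTyy=>syyyTyyy=>syyyyTyyyy=>syyyyyTyyyyy=>syyyyyyTyyyyyy=>syyyyyyyTyyyyyyy=>syyyyyyyyTyyyyyyyy=>syyyyyyyyhyyyyyyyy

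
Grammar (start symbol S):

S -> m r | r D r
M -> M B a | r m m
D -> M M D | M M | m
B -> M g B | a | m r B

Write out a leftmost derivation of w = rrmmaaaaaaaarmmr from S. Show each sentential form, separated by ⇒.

S⇒rDr⇒rMMr⇒rMBaMr⇒rMBaBaMr⇒rMBaBaBaMr⇒rMBaBaBaBaMr⇒rrmmBaBaBaBaMr⇒rrmmaaBaBaBaMr⇒rrmmaaaaBaBaMr⇒rrmmaaaaaaBaMr⇒rrmmaaaaaaaaMr⇒rrmmaaaaaaaarmmr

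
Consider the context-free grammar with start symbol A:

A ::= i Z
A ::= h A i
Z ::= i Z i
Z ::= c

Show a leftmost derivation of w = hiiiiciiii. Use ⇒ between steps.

A⇒hAi⇒hiZi⇒hiiZii⇒hiiiZiii⇒hiiiiZiiii⇒hiiiiciiii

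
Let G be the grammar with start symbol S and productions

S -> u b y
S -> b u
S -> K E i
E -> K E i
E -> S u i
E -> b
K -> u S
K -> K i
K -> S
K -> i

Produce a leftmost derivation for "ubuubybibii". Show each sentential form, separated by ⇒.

S ⇒ KEi ⇒ uSEi ⇒ ubuEi ⇒ ubuKEii ⇒ ubuSEii ⇒ ubuKEiEii ⇒ ubuSEiEii ⇒ ubuubyEiEii ⇒ ubuubybiEii ⇒ ubuubybibii

S ⇒ KEi   [S -> K E i]
KEi ⇒ uSEi   [K -> u S]
uSEi ⇒ ubuEi   [S -> b u]
ubuEi ⇒ ubuKEii   [E -> K E i]
ubuKEii ⇒ ubuSEii   [K -> S]
ubuSEii ⇒ ubuKEiEii   [S -> K E i]
ubuKEiEii ⇒ ubuSEiEii   [K -> S]
ubuSEiEii ⇒ ubuubyEiEii   [S -> u b y]
ubuubyEiEii ⇒ ubuubybiEii   [E -> b]
ubuubybiEii ⇒ ubuubybibii   [E -> b]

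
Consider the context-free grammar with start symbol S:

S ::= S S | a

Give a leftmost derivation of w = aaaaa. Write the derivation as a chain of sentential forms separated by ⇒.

S ⇒ SS ⇒ SSS ⇒ aSS ⇒ aSSS ⇒ aSSSS ⇒ aaSSS ⇒ aaaSS ⇒ aaaaS ⇒ aaaaa

S ⇒ SS   [S ::= S S]
SS ⇒ SSS   [S ::= S S]
SSS ⇒ aSS   [S ::= a]
aSS ⇒ aSSS   [S ::= S S]
aSSS ⇒ aSSSS   [S ::= S S]
aSSSS ⇒ aaSSS   [S ::= a]
aaSSS ⇒ aaaSS   [S ::= a]
aaaSS ⇒ aaaaS   [S ::= a]
aaaaS ⇒ aaaaa   [S ::= a]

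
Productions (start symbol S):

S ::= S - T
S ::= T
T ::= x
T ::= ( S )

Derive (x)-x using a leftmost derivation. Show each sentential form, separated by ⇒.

S ⇒ S-T ⇒ T-T ⇒ (S)-T ⇒ (T)-T ⇒ (x)-T ⇒ (x)-x

S ⇒ S-T   [S ::= S - T]
S-T ⇒ T-T   [S ::= T]
T-T ⇒ (S)-T   [T ::= ( S )]
(S)-T ⇒ (T)-T   [S ::= T]
(T)-T ⇒ (x)-T   [T ::= x]
(x)-T ⇒ (x)-x   [T ::= x]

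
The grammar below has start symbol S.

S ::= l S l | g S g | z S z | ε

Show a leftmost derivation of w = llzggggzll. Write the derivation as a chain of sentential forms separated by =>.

S => lSl   [S ::= l S l]
lSl => llSll   [S ::= l S l]
llSll => llzSzll   [S ::= z S z]
llzSzll => llzgSgzll   [S ::= g S g]
llzgSgzll => llzggSggzll   [S ::= g S g]
llzggSggzll => llzggggzll   [S ::= ε]

S => lSl => llSll => llzSzll => llzgSgzll => llzggSggzll => llzggggzll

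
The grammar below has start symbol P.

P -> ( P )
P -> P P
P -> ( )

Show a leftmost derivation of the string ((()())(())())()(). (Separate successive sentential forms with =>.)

P=>PP=>PPP=>(P)PP=>(PP)PP=>((P)P)PP=>((PP)P)PP=>((()P)P)PP=>((()())P)PP=>((()())PP)PP=>((()())(P)P)PP=>((()())(())P)PP=>((()())(())())PP=>((()())(())())()P=>((()())(())())()()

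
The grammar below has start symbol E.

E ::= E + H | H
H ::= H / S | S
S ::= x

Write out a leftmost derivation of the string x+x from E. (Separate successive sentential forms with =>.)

E => E+H => H+H => S+H => x+H => x+S => x+x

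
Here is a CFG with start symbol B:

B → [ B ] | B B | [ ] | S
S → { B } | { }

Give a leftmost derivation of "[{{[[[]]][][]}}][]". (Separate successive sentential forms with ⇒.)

B ⇒ BB   [B → B B]
BB ⇒ [B]B   [B → [ B ]]
[B]B ⇒ [S]B   [B → S]
[S]B ⇒ [{B}]B   [S → { B }]
[{B}]B ⇒ [{S}]B   [B → S]
[{S}]B ⇒ [{{B}}]B   [S → { B }]
[{{B}}]B ⇒ [{{BB}}]B   [B → B B]
[{{BB}}]B ⇒ [{{BBB}}]B   [B → B B]
[{{BBB}}]B ⇒ [{{[B]BB}}]B   [B → [ B ]]
[{{[B]BB}}]B ⇒ [{{[[B]]BB}}]B   [B → [ B ]]
[{{[[B]]BB}}]B ⇒ [{{[[[]]]BB}}]B   [B → [ ]]
[{{[[[]]]BB}}]B ⇒ [{{[[[]]][]B}}]B   [B → [ ]]
[{{[[[]]][]B}}]B ⇒ [{{[[[]]][][]}}]B   [B → [ ]]
[{{[[[]]][][]}}]B ⇒ [{{[[[]]][][]}}][]   [B → [ ]]

B ⇒ BB ⇒ [B]B ⇒ [S]B ⇒ [{B}]B ⇒ [{S}]B ⇒ [{{B}}]B ⇒ [{{BB}}]B ⇒ [{{BBB}}]B ⇒ [{{[B]BB}}]B ⇒ [{{[[B]]BB}}]B ⇒ [{{[[[]]]BB}}]B ⇒ [{{[[[]]][]B}}]B ⇒ [{{[[[]]][][]}}]B ⇒ [{{[[[]]][][]}}][]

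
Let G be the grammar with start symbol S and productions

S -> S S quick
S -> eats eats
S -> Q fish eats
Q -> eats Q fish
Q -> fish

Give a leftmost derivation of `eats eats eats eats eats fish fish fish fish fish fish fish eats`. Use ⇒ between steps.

S ⇒ Q fish eats   [S -> Q fish eats]
Q fish eats ⇒ eats Q fish fish eats   [Q -> eats Q fish]
eats Q fish fish eats ⇒ eats eats Q fish fish fish eats   [Q -> eats Q fish]
eats eats Q fish fish fish eats ⇒ eats eats eats Q fish fish fish fish eats   [Q -> eats Q fish]
eats eats eats Q fish fish fish fish eats ⇒ eats eats eats eats Q fish fish fish fish fish eats   [Q -> eats Q fish]
eats eats eats eats Q fish fish fish fish fish eats ⇒ eats eats eats eats eats Q fish fish fish fish fish fish eats   [Q -> eats Q fish]
eats eats eats eats eats Q fish fish fish fish fish fish eats ⇒ eats eats eats eats eats fish fish fish fish fish fish fish eats   [Q -> fish]

S ⇒ Q fish eats ⇒ eats Q fish fish eats ⇒ eats eats Q fish fish fish eats ⇒ eats eats eats Q fish fish fish fish eats ⇒ eats eats eats eats Q fish fish fish fish fish eats ⇒ eats eats eats eats eats Q fish fish fish fish fish fish eats ⇒ eats eats eats eats eats fish fish fish fish fish fish fish eats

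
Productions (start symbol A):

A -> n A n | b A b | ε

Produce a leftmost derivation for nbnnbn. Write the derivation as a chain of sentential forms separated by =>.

A => nAn   [A -> n A n]
nAn => nbAbn   [A -> b A b]
nbAbn => nbnAnbn   [A -> n A n]
nbnAnbn => nbnnbn   [A -> ε]

A => nAn => nbAbn => nbnAnbn => nbnnbn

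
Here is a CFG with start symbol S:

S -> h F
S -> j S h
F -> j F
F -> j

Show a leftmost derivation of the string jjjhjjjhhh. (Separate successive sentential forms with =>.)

S => jSh   [S -> j S h]
jSh => jjShh   [S -> j S h]
jjShh => jjjShhh   [S -> j S h]
jjjShhh => jjjhFhhh   [S -> h F]
jjjhFhhh => jjjhjFhhh   [F -> j F]
jjjhjFhhh => jjjhjjFhhh   [F -> j F]
jjjhjjFhhh => jjjhjjjhhh   [F -> j]

S=>jSh=>jjShh=>jjjShhh=>jjjhFhhh=>jjjhjFhhh=>jjjhjjFhhh=>jjjhjjjhhh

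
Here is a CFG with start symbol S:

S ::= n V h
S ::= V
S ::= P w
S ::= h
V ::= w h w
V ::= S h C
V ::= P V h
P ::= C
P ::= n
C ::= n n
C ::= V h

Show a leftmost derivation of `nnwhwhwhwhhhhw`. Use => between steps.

S => Pw => Cw => Vhw => PVhhw => nVhhw => nPVhhhw => nnVhhhw => nnPVhhhhw => nnCVhhhhw => nnVhVhhhhw => nnwhwhVhhhhw => nnwhwhwhwhhhhw

S => Pw   [S ::= P w]
Pw => Cw   [P ::= C]
Cw => Vhw   [C ::= V h]
Vhw => PVhhw   [V ::= P V h]
PVhhw => nVhhw   [P ::= n]
nVhhw => nPVhhhw   [V ::= P V h]
nPVhhhw => nnVhhhw   [P ::= n]
nnVhhhw => nnPVhhhhw   [V ::= P V h]
nnPVhhhhw => nnCVhhhhw   [P ::= C]
nnCVhhhhw => nnVhVhhhhw   [C ::= V h]
nnVhVhhhhw => nnwhwhVhhhhw   [V ::= w h w]
nnwhwhVhhhhw => nnwhwhwhwhhhhw   [V ::= w h w]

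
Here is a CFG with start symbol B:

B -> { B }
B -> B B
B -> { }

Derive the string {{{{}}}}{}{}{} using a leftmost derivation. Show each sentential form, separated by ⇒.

B ⇒ BB   [B -> B B]
BB ⇒ BBB   [B -> B B]
BBB ⇒ BBBB   [B -> B B]
BBBB ⇒ {B}BBB   [B -> { B }]
{B}BBB ⇒ {{B}}BBB   [B -> { B }]
{{B}}BBB ⇒ {{{B}}}BBB   [B -> { B }]
{{{B}}}BBB ⇒ {{{{}}}}BBB   [B -> { }]
{{{{}}}}BBB ⇒ {{{{}}}}{}BB   [B -> { }]
{{{{}}}}{}BB ⇒ {{{{}}}}{}{}B   [B -> { }]
{{{{}}}}{}{}B ⇒ {{{{}}}}{}{}{}   [B -> { }]

B ⇒ BB ⇒ BBB ⇒ BBBB ⇒ {B}BBB ⇒ {{B}}BBB ⇒ {{{B}}}BBB ⇒ {{{{}}}}BBB ⇒ {{{{}}}}{}BB ⇒ {{{{}}}}{}{}B ⇒ {{{{}}}}{}{}{}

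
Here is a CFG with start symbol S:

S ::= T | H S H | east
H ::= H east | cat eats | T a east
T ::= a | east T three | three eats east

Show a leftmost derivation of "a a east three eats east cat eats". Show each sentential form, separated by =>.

S => H S H => T a east S H => a a east S H => a a east T H => a a east three eats east H => a a east three eats east cat eats

S => H S H   [S ::= H S H]
H S H => T a east S H   [H ::= T a east]
T a east S H => a a east S H   [T ::= a]
a a east S H => a a east T H   [S ::= T]
a a east T H => a a east three eats east H   [T ::= three eats east]
a a east three eats east H => a a east three eats east cat eats   [H ::= cat eats]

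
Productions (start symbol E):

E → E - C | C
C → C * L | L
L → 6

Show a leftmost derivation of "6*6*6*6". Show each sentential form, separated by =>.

E => C   [E → C]
C => C*L   [C → C * L]
C*L => C*L*L   [C → C * L]
C*L*L => C*L*L*L   [C → C * L]
C*L*L*L => L*L*L*L   [C → L]
L*L*L*L => 6*L*L*L   [L → 6]
6*L*L*L => 6*6*L*L   [L → 6]
6*6*L*L => 6*6*6*L   [L → 6]
6*6*6*L => 6*6*6*6   [L → 6]

E => C => C*L => C*L*L => C*L*L*L => L*L*L*L => 6*L*L*L => 6*6*L*L => 6*6*6*L => 6*6*6*6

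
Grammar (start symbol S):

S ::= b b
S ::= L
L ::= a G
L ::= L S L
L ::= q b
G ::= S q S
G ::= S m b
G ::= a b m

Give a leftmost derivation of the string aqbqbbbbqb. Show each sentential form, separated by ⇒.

S ⇒ L ⇒ LSL ⇒ aGSL ⇒ aSqSSL ⇒ aLqSSL ⇒ aqbqSSL ⇒ aqbqbbSL ⇒ aqbqbbbbL ⇒ aqbqbbbbqb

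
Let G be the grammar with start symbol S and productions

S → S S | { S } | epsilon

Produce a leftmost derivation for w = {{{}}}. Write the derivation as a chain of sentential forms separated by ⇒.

S ⇒ SS ⇒ SSS ⇒ SSSS ⇒ {S}SSS ⇒ {{S}}SSS ⇒ {{SS}}SSS ⇒ {{{S}S}}SSS ⇒ {{{}S}}SSS ⇒ {{{}}}SSS ⇒ {{{}}}SS ⇒ {{{}}}S ⇒ {{{}}}

S ⇒ SS   [S → S S]
SS ⇒ SSS   [S → S S]
SSS ⇒ SSSS   [S → S S]
SSSS ⇒ {S}SSS   [S → { S }]
{S}SSS ⇒ {{S}}SSS   [S → { S }]
{{S}}SSS ⇒ {{SS}}SSS   [S → S S]
{{SS}}SSS ⇒ {{{S}S}}SSS   [S → { S }]
{{{S}S}}SSS ⇒ {{{}S}}SSS   [S → epsilon]
{{{}S}}SSS ⇒ {{{}}}SSS   [S → epsilon]
{{{}}}SSS ⇒ {{{}}}SS   [S → epsilon]
{{{}}}SS ⇒ {{{}}}S   [S → epsilon]
{{{}}}S ⇒ {{{}}}   [S → epsilon]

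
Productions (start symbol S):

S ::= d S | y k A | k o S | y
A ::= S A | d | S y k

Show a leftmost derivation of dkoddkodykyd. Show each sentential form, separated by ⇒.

S ⇒ dS ⇒ dkoS ⇒ dkodS ⇒ dkoddS ⇒ dkoddkoS ⇒ dkoddkodS ⇒ dkoddkodykA ⇒ dkoddkodykSA ⇒ dkoddkodykyA ⇒ dkoddkodykyd

S ⇒ dS   [S ::= d S]
dS ⇒ dkoS   [S ::= k o S]
dkoS ⇒ dkodS   [S ::= d S]
dkodS ⇒ dkoddS   [S ::= d S]
dkoddS ⇒ dkoddkoS   [S ::= k o S]
dkoddkoS ⇒ dkoddkodS   [S ::= d S]
dkoddkodS ⇒ dkoddkodykA   [S ::= y k A]
dkoddkodykA ⇒ dkoddkodykSA   [A ::= S A]
dkoddkodykSA ⇒ dkoddkodykyA   [S ::= y]
dkoddkodykyA ⇒ dkoddkodykyd   [A ::= d]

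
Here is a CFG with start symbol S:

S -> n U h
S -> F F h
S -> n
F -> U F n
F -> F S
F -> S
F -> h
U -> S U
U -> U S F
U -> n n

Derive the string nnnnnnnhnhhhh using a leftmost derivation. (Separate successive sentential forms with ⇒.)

S ⇒ nUh ⇒ nUSFh ⇒ nnnSFh ⇒ nnnnUhFh ⇒ nnnnUSFhFh ⇒ nnnnUSFSFhFh ⇒ nnnnnnSFSFhFh ⇒ nnnnnnnFSFhFh ⇒ nnnnnnnhSFhFh ⇒ nnnnnnnhnFhFh ⇒ nnnnnnnhnhhFh ⇒ nnnnnnnhnhhhh

S ⇒ nUh   [S -> n U h]
nUh ⇒ nUSFh   [U -> U S F]
nUSFh ⇒ nnnSFh   [U -> n n]
nnnSFh ⇒ nnnnUhFh   [S -> n U h]
nnnnUhFh ⇒ nnnnUSFhFh   [U -> U S F]
nnnnUSFhFh ⇒ nnnnUSFSFhFh   [U -> U S F]
nnnnUSFSFhFh ⇒ nnnnnnSFSFhFh   [U -> n n]
nnnnnnSFSFhFh ⇒ nnnnnnnFSFhFh   [S -> n]
nnnnnnnFSFhFh ⇒ nnnnnnnhSFhFh   [F -> h]
nnnnnnnhSFhFh ⇒ nnnnnnnhnFhFh   [S -> n]
nnnnnnnhnFhFh ⇒ nnnnnnnhnhhFh   [F -> h]
nnnnnnnhnhhFh ⇒ nnnnnnnhnhhhh   [F -> h]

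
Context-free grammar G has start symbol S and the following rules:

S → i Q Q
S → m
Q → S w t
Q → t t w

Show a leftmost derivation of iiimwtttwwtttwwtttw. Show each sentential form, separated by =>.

S => iQQ => iSwtQ => iiQQwtQ => iiSwtQwtQ => iiiQQwtQwtQ => iiiSwtQwtQwtQ => iiimwtQwtQwtQ => iiimwtttwwtQwtQ => iiimwtttwwtttwwtQ => iiimwtttwwtttwwtttw

S => iQQ   [S → i Q Q]
iQQ => iSwtQ   [Q → S w t]
iSwtQ => iiQQwtQ   [S → i Q Q]
iiQQwtQ => iiSwtQwtQ   [Q → S w t]
iiSwtQwtQ => iiiQQwtQwtQ   [S → i Q Q]
iiiQQwtQwtQ => iiiSwtQwtQwtQ   [Q → S w t]
iiiSwtQwtQwtQ => iiimwtQwtQwtQ   [S → m]
iiimwtQwtQwtQ => iiimwtttwwtQwtQ   [Q → t t w]
iiimwtttwwtQwtQ => iiimwtttwwtttwwtQ   [Q → t t w]
iiimwtttwwtttwwtQ => iiimwtttwwtttwwtttw   [Q → t t w]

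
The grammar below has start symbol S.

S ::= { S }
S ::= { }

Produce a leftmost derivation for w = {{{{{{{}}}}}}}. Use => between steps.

S => {S} => {{S}} => {{{S}}} => {{{{S}}}} => {{{{{S}}}}} => {{{{{{S}}}}}} => {{{{{{{}}}}}}}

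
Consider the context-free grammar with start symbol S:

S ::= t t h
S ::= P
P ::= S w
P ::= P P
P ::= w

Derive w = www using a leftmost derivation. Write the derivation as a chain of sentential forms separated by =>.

S => P => PP => SwP => PwP => wwP => www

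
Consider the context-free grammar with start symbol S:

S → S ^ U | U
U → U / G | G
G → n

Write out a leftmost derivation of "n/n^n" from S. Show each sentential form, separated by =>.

S => S^U => U^U => U/G^U => G/G^U => n/G^U => n/n^U => n/n^G => n/n^n

S => S^U   [S → S ^ U]
S^U => U^U   [S → U]
U^U => U/G^U   [U → U / G]
U/G^U => G/G^U   [U → G]
G/G^U => n/G^U   [G → n]
n/G^U => n/n^U   [G → n]
n/n^U => n/n^G   [U → G]
n/n^G => n/n^n   [G → n]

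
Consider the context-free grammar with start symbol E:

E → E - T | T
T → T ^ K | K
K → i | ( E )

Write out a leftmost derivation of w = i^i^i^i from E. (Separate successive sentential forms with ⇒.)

E ⇒ T ⇒ T^K ⇒ T^K^K ⇒ T^K^K^K ⇒ K^K^K^K ⇒ i^K^K^K ⇒ i^i^K^K ⇒ i^i^i^K ⇒ i^i^i^i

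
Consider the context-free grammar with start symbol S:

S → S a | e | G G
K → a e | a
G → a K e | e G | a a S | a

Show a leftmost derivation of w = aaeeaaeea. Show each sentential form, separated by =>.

S => Sa   [S → S a]
Sa => GGa   [S → G G]
GGa => aaSGa   [G → a a S]
aaSGa => aaeGa   [S → e]
aaeGa => aaeeGa   [G → e G]
aaeeGa => aaeeaKea   [G → a K e]
aaeeaKea => aaeeaaeea   [K → a e]

S => Sa => GGa => aaSGa => aaeGa => aaeeGa => aaeeaKea => aaeeaaeea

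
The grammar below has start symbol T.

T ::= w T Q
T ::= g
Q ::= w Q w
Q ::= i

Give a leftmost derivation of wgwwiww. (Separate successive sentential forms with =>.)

T => wTQ   [T ::= w T Q]
wTQ => wgQ   [T ::= g]
wgQ => wgwQw   [Q ::= w Q w]
wgwQw => wgwwQww   [Q ::= w Q w]
wgwwQww => wgwwiww   [Q ::= i]

T => wTQ => wgQ => wgwQw => wgwwQww => wgwwiww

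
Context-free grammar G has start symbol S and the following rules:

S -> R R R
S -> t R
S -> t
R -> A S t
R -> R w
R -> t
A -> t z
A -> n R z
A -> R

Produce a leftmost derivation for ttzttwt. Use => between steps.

S => tR => tASt => ttzSt => ttztRt => ttztRwt => ttzttwt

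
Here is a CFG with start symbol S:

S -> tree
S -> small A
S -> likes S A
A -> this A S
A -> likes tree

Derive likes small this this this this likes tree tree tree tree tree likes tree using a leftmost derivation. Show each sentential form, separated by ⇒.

S ⇒ likes S A ⇒ likes small A A ⇒ likes small this A S A ⇒ likes small this this A S S A ⇒ likes small this this this A S S S A ⇒ likes small this this this this A S S S S A ⇒ likes small this this this this likes tree S S S S A ⇒ likes small this this this this likes tree tree S S S A ⇒ likes small this this this this likes tree tree tree S S A ⇒ likes small this this this this likes tree tree tree tree S A ⇒ likes small this this this this likes tree tree tree tree tree A ⇒ likes small this this this this likes tree tree tree tree tree likes tree

S ⇒ likes S A   [S -> likes S A]
likes S A ⇒ likes small A A   [S -> small A]
likes small A A ⇒ likes small this A S A   [A -> this A S]
likes small this A S A ⇒ likes small this this A S S A   [A -> this A S]
likes small this this A S S A ⇒ likes small this this this A S S S A   [A -> this A S]
likes small this this this A S S S A ⇒ likes small this this this this A S S S S A   [A -> this A S]
likes small this this this this A S S S S A ⇒ likes small this this this this likes tree S S S S A   [A -> likes tree]
likes small this this this this likes tree S S S S A ⇒ likes small this this this this likes tree tree S S S A   [S -> tree]
likes small this this this this likes tree tree S S S A ⇒ likes small this this this this likes tree tree tree S S A   [S -> tree]
likes small this this this this likes tree tree tree S S A ⇒ likes small this this this this likes tree tree tree tree S A   [S -> tree]
likes small this this this this likes tree tree tree tree S A ⇒ likes small this this this this likes tree tree tree tree tree A   [S -> tree]
likes small this this this this likes tree tree tree tree tree A ⇒ likes small this this this this likes tree tree tree tree tree likes tree   [A -> likes tree]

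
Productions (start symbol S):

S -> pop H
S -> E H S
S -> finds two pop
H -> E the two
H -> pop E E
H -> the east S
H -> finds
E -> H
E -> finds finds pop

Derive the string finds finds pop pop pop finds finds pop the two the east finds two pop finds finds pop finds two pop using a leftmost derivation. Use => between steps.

S => E H S   [S -> E H S]
E H S => finds finds pop H S   [E -> finds finds pop]
finds finds pop H S => finds finds pop pop E E S   [H -> pop E E]
finds finds pop pop E E S => finds finds pop pop H E S   [E -> H]
finds finds pop pop H E S => finds finds pop pop pop E E E S   [H -> pop E E]
finds finds pop pop pop E E E S => finds finds pop pop pop H E E S   [E -> H]
finds finds pop pop pop H E E S => finds finds pop pop pop E the two E E S   [H -> E the two]
finds finds pop pop pop E the two E E S => finds finds pop pop pop finds finds pop the two E E S   [E -> finds finds pop]
finds finds pop pop pop finds finds pop the two E E S => finds finds pop pop pop finds finds pop the two H E S   [E -> H]
finds finds pop pop pop finds finds pop the two H E S => finds finds pop pop pop finds finds pop the two the east S E S   [H -> the east S]
finds finds pop pop pop finds finds pop the two the east S E S => finds finds pop pop pop finds finds pop the two the east finds two pop E S   [S -> finds two pop]
finds finds pop pop pop finds finds pop the two the east finds two pop E S => finds finds pop pop pop finds finds pop the two the east finds two pop finds finds pop S   [E -> finds finds pop]
finds finds pop pop pop finds finds pop the two the east finds two pop finds finds pop S => finds finds pop pop pop finds finds pop the two the east finds two pop finds finds pop finds two pop   [S -> finds two pop]

S => E H S => finds finds pop H S => finds finds pop pop E E S => finds finds pop pop H E S => finds finds pop pop pop E E E S => finds finds pop pop pop H E E S => finds finds pop pop pop E the two E E S => finds finds pop pop pop finds finds pop the two E E S => finds finds pop pop pop finds finds pop the two H E S => finds finds pop pop pop finds finds pop the two the east S E S => finds finds pop pop pop finds finds pop the two the east finds two pop E S => finds finds pop pop pop finds finds pop the two the east finds two pop finds finds pop S => finds finds pop pop pop finds finds pop the two the east finds two pop finds finds pop finds two pop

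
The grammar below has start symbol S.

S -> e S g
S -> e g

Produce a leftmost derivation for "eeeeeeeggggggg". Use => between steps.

S=>eSg=>eeSgg=>eeeSggg=>eeeeSgggg=>eeeeeSggggg=>eeeeeeSgggggg=>eeeeeeeggggggg

S => eSg   [S -> e S g]
eSg => eeSgg   [S -> e S g]
eeSgg => eeeSggg   [S -> e S g]
eeeSggg => eeeeSgggg   [S -> e S g]
eeeeSgggg => eeeeeSggggg   [S -> e S g]
eeeeeSggggg => eeeeeeSgggggg   [S -> e S g]
eeeeeeSgggggg => eeeeeeeggggggg   [S -> e g]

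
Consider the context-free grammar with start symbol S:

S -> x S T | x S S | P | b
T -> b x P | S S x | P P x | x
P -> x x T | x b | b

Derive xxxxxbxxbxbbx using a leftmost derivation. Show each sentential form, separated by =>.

S => xST   [S -> x S T]
xST => xxSTT   [S -> x S T]
xxSTT => xxPTT   [S -> P]
xxPTT => xxxxTTT   [P -> x x T]
xxxxTTT => xxxxxTT   [T -> x]
xxxxxTT => xxxxxbxPT   [T -> b x P]
xxxxxbxPT => xxxxxbxxbT   [P -> x b]
xxxxxbxxbT => xxxxxbxxbPPx   [T -> P P x]
xxxxxbxxbPPx => xxxxxbxxbxbPx   [P -> x b]
xxxxxbxxbxbPx => xxxxxbxxbxbbx   [P -> b]

S=>xST=>xxSTT=>xxPTT=>xxxxTTT=>xxxxxTT=>xxxxxbxPT=>xxxxxbxxbT=>xxxxxbxxbPPx=>xxxxxbxxbxbPx=>xxxxxbxxbxbbx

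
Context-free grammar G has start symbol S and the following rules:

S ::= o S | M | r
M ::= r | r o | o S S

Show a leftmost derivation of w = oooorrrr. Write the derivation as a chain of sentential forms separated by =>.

S => M   [S ::= M]
M => oSS   [M ::= o S S]
oSS => ooSS   [S ::= o S]
ooSS => ooMS   [S ::= M]
ooMS => oooSSS   [M ::= o S S]
oooSSS => oooMSS   [S ::= M]
oooMSS => ooooSSSS   [M ::= o S S]
ooooSSSS => ooooMSSS   [S ::= M]
ooooMSSS => oooorSSS   [M ::= r]
oooorSSS => oooorrSS   [S ::= r]
oooorrSS => oooorrrS   [S ::= r]
oooorrrS => oooorrrr   [S ::= r]

S => M => oSS => ooSS => ooMS => oooSSS => oooMSS => ooooSSSS => ooooMSSS => oooorSSS => oooorrSS => oooorrrS => oooorrrr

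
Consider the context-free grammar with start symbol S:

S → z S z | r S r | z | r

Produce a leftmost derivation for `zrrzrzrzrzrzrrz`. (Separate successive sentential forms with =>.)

S => zSz => zrSrz => zrrSrrz => zrrzSzrrz => zrrzrSrzrrz => zrrzrzSzrzrrz => zrrzrzrSrzrzrrz => zrrzrzrzrzrzrrz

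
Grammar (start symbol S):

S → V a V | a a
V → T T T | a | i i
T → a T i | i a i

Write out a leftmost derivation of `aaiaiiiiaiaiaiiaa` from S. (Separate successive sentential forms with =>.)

S=>VaV=>TTTaV=>aTiTTaV=>aaTiiTTaV=>aaiaiiiTTaV=>aaiaiiiiaiTaV=>aaiaiiiiaiaTiaV=>aaiaiiiiaiaiaiiaV=>aaiaiiiiaiaiaiiaa

S => VaV   [S → V a V]
VaV => TTTaV   [V → T T T]
TTTaV => aTiTTaV   [T → a T i]
aTiTTaV => aaTiiTTaV   [T → a T i]
aaTiiTTaV => aaiaiiiTTaV   [T → i a i]
aaiaiiiTTaV => aaiaiiiiaiTaV   [T → i a i]
aaiaiiiiaiTaV => aaiaiiiiaiaTiaV   [T → a T i]
aaiaiiiiaiaTiaV => aaiaiiiiaiaiaiiaV   [T → i a i]
aaiaiiiiaiaiaiiaV => aaiaiiiiaiaiaiiaa   [V → a]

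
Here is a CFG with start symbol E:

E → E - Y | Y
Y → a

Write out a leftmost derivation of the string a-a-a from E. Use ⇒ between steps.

E ⇒ E-Y ⇒ E-Y-Y ⇒ Y-Y-Y ⇒ a-Y-Y ⇒ a-a-Y ⇒ a-a-a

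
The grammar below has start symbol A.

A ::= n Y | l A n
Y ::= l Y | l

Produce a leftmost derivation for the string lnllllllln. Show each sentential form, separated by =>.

A=>lAn=>lnYn=>lnlYn=>lnllYn=>lnlllYn=>lnllllYn=>lnlllllYn=>lnllllllYn=>lnllllllln

A => lAn   [A ::= l A n]
lAn => lnYn   [A ::= n Y]
lnYn => lnlYn   [Y ::= l Y]
lnlYn => lnllYn   [Y ::= l Y]
lnllYn => lnlllYn   [Y ::= l Y]
lnlllYn => lnllllYn   [Y ::= l Y]
lnllllYn => lnlllllYn   [Y ::= l Y]
lnlllllYn => lnllllllYn   [Y ::= l Y]
lnllllllYn => lnllllllln   [Y ::= l]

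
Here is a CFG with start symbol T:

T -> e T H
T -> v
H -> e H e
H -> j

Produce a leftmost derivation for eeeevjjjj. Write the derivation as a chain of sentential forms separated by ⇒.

T ⇒ eTH ⇒ eeTHH ⇒ eeeTHHH ⇒ eeeeTHHHH ⇒ eeeevHHHH ⇒ eeeevjHHH ⇒ eeeevjjHH ⇒ eeeevjjjH ⇒ eeeevjjjj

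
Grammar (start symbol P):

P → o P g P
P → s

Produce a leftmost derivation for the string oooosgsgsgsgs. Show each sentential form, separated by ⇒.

P⇒oPgP⇒ooPgPgP⇒oooPgPgPgP⇒ooooPgPgPgPgP⇒oooosgPgPgPgP⇒oooosgsgPgPgP⇒oooosgsgsgPgP⇒oooosgsgsgsgP⇒oooosgsgsgsgs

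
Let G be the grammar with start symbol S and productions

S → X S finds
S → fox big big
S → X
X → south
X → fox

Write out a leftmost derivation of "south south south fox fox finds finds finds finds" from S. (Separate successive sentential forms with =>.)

S => X S finds => south S finds => south X S finds finds => south south S finds finds => south south X S finds finds finds => south south south S finds finds finds => south south south X S finds finds finds finds => south south south fox S finds finds finds finds => south south south fox X finds finds finds finds => south south south fox fox finds finds finds finds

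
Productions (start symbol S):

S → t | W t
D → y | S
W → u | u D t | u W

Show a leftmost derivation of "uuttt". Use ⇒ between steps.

S ⇒ Wt ⇒ uWt ⇒ uuDtt ⇒ uuStt ⇒ uuttt

S ⇒ Wt   [S → W t]
Wt ⇒ uWt   [W → u W]
uWt ⇒ uuDtt   [W → u D t]
uuDtt ⇒ uuStt   [D → S]
uuStt ⇒ uuttt   [S → t]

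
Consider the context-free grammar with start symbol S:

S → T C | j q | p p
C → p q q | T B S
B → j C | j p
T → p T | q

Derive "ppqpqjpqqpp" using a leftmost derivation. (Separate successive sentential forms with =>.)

S => TC   [S → T C]
TC => pTC   [T → p T]
pTC => ppTC   [T → p T]
ppTC => ppqC   [T → q]
ppqC => ppqTBS   [C → T B S]
ppqTBS => ppqpTBS   [T → p T]
ppqpTBS => ppqpqBS   [T → q]
ppqpqBS => ppqpqjCS   [B → j C]
ppqpqjCS => ppqpqjpqqS   [C → p q q]
ppqpqjpqqS => ppqpqjpqqpp   [S → p p]

S => TC => pTC => ppTC => ppqC => ppqTBS => ppqpTBS => ppqpqBS => ppqpqjCS => ppqpqjpqqS => ppqpqjpqqpp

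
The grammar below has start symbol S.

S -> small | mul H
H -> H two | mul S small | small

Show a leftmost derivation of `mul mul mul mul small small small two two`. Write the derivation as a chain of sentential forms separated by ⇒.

S ⇒ mul H ⇒ mul H two ⇒ mul H two two ⇒ mul mul S small two two ⇒ mul mul mul H small two two ⇒ mul mul mul mul S small small two two ⇒ mul mul mul mul small small small two two

S ⇒ mul H   [S -> mul H]
mul H ⇒ mul H two   [H -> H two]
mul H two ⇒ mul H two two   [H -> H two]
mul H two two ⇒ mul mul S small two two   [H -> mul S small]
mul mul S small two two ⇒ mul mul mul H small two two   [S -> mul H]
mul mul mul H small two two ⇒ mul mul mul mul S small small two two   [H -> mul S small]
mul mul mul mul S small small two two ⇒ mul mul mul mul small small small two two   [S -> small]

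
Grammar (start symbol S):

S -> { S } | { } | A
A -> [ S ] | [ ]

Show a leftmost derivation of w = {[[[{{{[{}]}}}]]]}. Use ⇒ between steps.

S ⇒ {S} ⇒ {A} ⇒ {[S]} ⇒ {[A]} ⇒ {[[S]]} ⇒ {[[A]]} ⇒ {[[[S]]]} ⇒ {[[[{S}]]]} ⇒ {[[[{{S}}]]]} ⇒ {[[[{{{S}}}]]]} ⇒ {[[[{{{A}}}]]]} ⇒ {[[[{{{[S]}}}]]]} ⇒ {[[[{{{[{}]}}}]]]}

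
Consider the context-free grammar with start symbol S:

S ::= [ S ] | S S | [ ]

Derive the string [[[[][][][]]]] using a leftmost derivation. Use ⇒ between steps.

S ⇒ [S] ⇒ [[S]] ⇒ [[[S]]] ⇒ [[[SS]]] ⇒ [[[SSS]]] ⇒ [[[[]SS]]] ⇒ [[[[]SSS]]] ⇒ [[[[][]SS]]] ⇒ [[[[][][]S]]] ⇒ [[[[][][][]]]]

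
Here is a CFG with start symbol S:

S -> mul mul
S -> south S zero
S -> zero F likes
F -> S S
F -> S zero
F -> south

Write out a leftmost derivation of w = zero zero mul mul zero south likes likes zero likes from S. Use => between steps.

S => zero F likes => zero S zero likes => zero zero F likes zero likes => zero zero S S likes zero likes => zero zero mul mul S likes zero likes => zero zero mul mul zero F likes likes zero likes => zero zero mul mul zero south likes likes zero likes

S => zero F likes   [S -> zero F likes]
zero F likes => zero S zero likes   [F -> S zero]
zero S zero likes => zero zero F likes zero likes   [S -> zero F likes]
zero zero F likes zero likes => zero zero S S likes zero likes   [F -> S S]
zero zero S S likes zero likes => zero zero mul mul S likes zero likes   [S -> mul mul]
zero zero mul mul S likes zero likes => zero zero mul mul zero F likes likes zero likes   [S -> zero F likes]
zero zero mul mul zero F likes likes zero likes => zero zero mul mul zero south likes likes zero likes   [F -> south]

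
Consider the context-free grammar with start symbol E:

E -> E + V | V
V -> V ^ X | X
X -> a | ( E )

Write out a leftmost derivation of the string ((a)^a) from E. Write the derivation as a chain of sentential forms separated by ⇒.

E ⇒ V ⇒ X ⇒ (E) ⇒ (V) ⇒ (V^X) ⇒ (X^X) ⇒ ((E)^X) ⇒ ((V)^X) ⇒ ((X)^X) ⇒ ((a)^X) ⇒ ((a)^a)

E ⇒ V   [E -> V]
V ⇒ X   [V -> X]
X ⇒ (E)   [X -> ( E )]
(E) ⇒ (V)   [E -> V]
(V) ⇒ (V^X)   [V -> V ^ X]
(V^X) ⇒ (X^X)   [V -> X]
(X^X) ⇒ ((E)^X)   [X -> ( E )]
((E)^X) ⇒ ((V)^X)   [E -> V]
((V)^X) ⇒ ((X)^X)   [V -> X]
((X)^X) ⇒ ((a)^X)   [X -> a]
((a)^X) ⇒ ((a)^a)   [X -> a]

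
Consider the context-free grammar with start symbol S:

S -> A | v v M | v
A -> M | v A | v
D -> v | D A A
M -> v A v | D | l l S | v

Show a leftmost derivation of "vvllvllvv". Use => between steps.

S => vvM   [S -> v v M]
vvM => vvllS   [M -> l l S]
vvllS => vvllA   [S -> A]
vvllA => vvllM   [A -> M]
vvllM => vvllvAv   [M -> v A v]
vvllvAv => vvllvMv   [A -> M]
vvllvMv => vvllvllSv   [M -> l l S]
vvllvllSv => vvllvllAv   [S -> A]
vvllvllAv => vvllvllvv   [A -> v]

S => vvM => vvllS => vvllA => vvllM => vvllvAv => vvllvMv => vvllvllSv => vvllvllAv => vvllvllvv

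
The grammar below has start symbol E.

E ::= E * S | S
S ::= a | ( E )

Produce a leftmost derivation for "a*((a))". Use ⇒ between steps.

E⇒E*S⇒S*S⇒a*S⇒a*(E)⇒a*(S)⇒a*((E))⇒a*((S))⇒a*((a))

E ⇒ E*S   [E ::= E * S]
E*S ⇒ S*S   [E ::= S]
S*S ⇒ a*S   [S ::= a]
a*S ⇒ a*(E)   [S ::= ( E )]
a*(E) ⇒ a*(S)   [E ::= S]
a*(S) ⇒ a*((E))   [S ::= ( E )]
a*((E)) ⇒ a*((S))   [E ::= S]
a*((S)) ⇒ a*((a))   [S ::= a]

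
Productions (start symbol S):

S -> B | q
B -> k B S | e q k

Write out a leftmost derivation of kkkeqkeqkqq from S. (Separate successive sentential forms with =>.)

S=>B=>kBS=>kkBSS=>kkkBSSS=>kkkeqkSSS=>kkkeqkBSS=>kkkeqkeqkSS=>kkkeqkeqkqS=>kkkeqkeqkqq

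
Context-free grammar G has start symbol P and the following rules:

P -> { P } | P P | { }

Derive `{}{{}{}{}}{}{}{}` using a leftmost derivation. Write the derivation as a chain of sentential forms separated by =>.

P => PP => {}P => {}PP => {}PPP => {}PPPP => {}{P}PPP => {}{PP}PPP => {}{PPP}PPP => {}{{}PP}PPP => {}{{}{}P}PPP => {}{{}{}{}}PPP => {}{{}{}{}}{}PP => {}{{}{}{}}{}{}P => {}{{}{}{}}{}{}{}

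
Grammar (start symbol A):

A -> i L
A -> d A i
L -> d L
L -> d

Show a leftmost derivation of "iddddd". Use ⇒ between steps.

A⇒iL⇒idL⇒iddL⇒idddL⇒iddddL⇒iddddd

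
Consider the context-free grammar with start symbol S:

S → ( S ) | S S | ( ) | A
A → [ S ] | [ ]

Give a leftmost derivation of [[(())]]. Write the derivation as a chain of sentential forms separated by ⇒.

S⇒A⇒[S]⇒[A]⇒[[S]]⇒[[(S)]]⇒[[(())]]

S ⇒ A   [S → A]
A ⇒ [S]   [A → [ S ]]
[S] ⇒ [A]   [S → A]
[A] ⇒ [[S]]   [A → [ S ]]
[[S]] ⇒ [[(S)]]   [S → ( S )]
[[(S)]] ⇒ [[(())]]   [S → ( )]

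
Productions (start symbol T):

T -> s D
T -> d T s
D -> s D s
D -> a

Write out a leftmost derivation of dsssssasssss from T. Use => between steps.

T => dTs   [T -> d T s]
dTs => dsDs   [T -> s D]
dsDs => dssDss   [D -> s D s]
dssDss => dsssDsss   [D -> s D s]
dsssDsss => dssssDssss   [D -> s D s]
dssssDssss => dsssssDsssss   [D -> s D s]
dsssssDsssss => dsssssasssss   [D -> a]

T => dTs => dsDs => dssDss => dsssDsss => dssssDssss => dsssssDsssss => dsssssasssss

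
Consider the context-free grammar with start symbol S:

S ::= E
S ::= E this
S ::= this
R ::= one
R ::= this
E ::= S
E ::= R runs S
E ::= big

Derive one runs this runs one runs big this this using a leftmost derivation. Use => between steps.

S => E => R runs S => one runs S => one runs E this => one runs R runs S this => one runs this runs S this => one runs this runs E this this => one runs this runs R runs S this this => one runs this runs one runs S this this => one runs this runs one runs E this this => one runs this runs one runs big this this

S => E   [S ::= E]
E => R runs S   [E ::= R runs S]
R runs S => one runs S   [R ::= one]
one runs S => one runs E this   [S ::= E this]
one runs E this => one runs R runs S this   [E ::= R runs S]
one runs R runs S this => one runs this runs S this   [R ::= this]
one runs this runs S this => one runs this runs E this this   [S ::= E this]
one runs this runs E this this => one runs this runs R runs S this this   [E ::= R runs S]
one runs this runs R runs S this this => one runs this runs one runs S this this   [R ::= one]
one runs this runs one runs S this this => one runs this runs one runs E this this   [S ::= E]
one runs this runs one runs E this this => one runs this runs one runs big this this   [E ::= big]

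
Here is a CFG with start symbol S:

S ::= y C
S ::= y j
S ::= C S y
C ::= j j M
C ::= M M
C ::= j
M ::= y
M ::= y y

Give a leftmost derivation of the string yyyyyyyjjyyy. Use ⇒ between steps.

S ⇒ CSy ⇒ MMSy ⇒ yyMSy ⇒ yyyySy ⇒ yyyyCSyy ⇒ yyyyMMSyy ⇒ yyyyyMSyy ⇒ yyyyyySyy ⇒ yyyyyyyCyy ⇒ yyyyyyyjjMyy ⇒ yyyyyyyjjyyy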